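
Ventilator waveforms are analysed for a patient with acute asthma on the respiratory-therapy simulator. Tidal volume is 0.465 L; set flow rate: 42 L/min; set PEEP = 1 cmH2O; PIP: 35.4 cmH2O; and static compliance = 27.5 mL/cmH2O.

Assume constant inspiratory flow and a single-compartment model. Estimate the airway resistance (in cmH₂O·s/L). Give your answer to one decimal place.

25.0

Flow: 42 L/min ÷ 60 = 0.7 L/s.
Equation of motion (constant flow): PIP = Vt/C + R·V̇ + PEEP.
R·V̇ = PIP − Vt/C − PEEP = 35.4 − 465/27.5 − 1 = 35.4 − 16.909 − 1 = 17.491 cmH2O.
R = 17.491 / 0.7 = 24.987 cmH2O·s/L.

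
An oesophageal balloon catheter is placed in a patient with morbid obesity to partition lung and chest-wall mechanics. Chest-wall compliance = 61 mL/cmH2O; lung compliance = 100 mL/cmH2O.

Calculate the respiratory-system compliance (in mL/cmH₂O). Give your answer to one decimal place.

37.9

Lung and chest wall are elastances in series: 1/Crs = 1/CL + 1/Ccw.
1/Crs = 1/100 + 1/61 = 0.02639.
Crs = 37.893 mL/cmH2O.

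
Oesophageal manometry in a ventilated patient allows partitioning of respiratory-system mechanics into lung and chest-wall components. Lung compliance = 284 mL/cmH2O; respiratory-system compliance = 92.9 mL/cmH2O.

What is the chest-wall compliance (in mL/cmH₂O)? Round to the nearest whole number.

138

1/Ccw = 1/Crs − 1/CL.
1/Ccw = 1/92.9 − 1/284 = 0.007243.
Ccw = 138.06 mL/cmH2O.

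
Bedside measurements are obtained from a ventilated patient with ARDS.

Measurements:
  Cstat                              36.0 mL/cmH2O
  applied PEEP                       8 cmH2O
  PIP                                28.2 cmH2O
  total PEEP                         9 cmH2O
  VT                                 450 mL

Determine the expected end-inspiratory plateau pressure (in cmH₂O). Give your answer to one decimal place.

21.5

End-expiratory occlusion gives total PEEP = 9 cmH2O (intrinsic PEEP = 9 − 8 = 1). Use total PEEP for the elastic gradient.
Pplat = PEEPtotal + Vt / Cstat = 9 + 450 / 36.0 = 9 + 12.5 = 21.5 cmH2O.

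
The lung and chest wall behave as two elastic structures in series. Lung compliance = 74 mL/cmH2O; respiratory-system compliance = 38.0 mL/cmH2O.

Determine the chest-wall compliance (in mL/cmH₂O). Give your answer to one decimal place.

78.1

1/Ccw = 1/Crs − 1/CL.
1/Ccw = 1/38.0 − 1/74 = 0.0128.
Ccw = 78.125 mL/cmH2O.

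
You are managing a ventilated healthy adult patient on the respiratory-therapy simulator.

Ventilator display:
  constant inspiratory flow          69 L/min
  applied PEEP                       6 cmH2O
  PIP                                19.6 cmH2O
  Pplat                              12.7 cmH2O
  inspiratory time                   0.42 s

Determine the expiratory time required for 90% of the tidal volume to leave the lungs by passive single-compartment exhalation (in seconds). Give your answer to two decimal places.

1.00

Flow: 69 L/min ÷ 60 = 1.15 L/s.
Vt = flow × Ti = 1.15 L/s × 0.42 s × 1000 mL/L = 483.0 mL.
R = (PIP − Pplat)/V̇ = (19.6 − 12.7) / 1.15 = 6.9/1.15 = 6.0 cmH2O·s/L.
C = Vt/(Pplat − PEEP) = 483.0 / (12.7 − 6) = 483.0/6.7 = 72.09 mL/cmH2O.
τ = R × C = 6.0 × 0.07209 L/cmH2O = 0.4325 s.
t = −τ·ln(1 − 0.90) = −0.4325·ln(0.1) = 0.9959 s.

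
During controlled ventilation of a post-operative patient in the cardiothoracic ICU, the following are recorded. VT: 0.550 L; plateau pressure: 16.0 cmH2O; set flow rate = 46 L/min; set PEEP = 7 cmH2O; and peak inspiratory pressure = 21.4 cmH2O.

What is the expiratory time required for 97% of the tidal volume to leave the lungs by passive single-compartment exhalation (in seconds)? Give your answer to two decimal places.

Flow: 46 L/min ÷ 60 = 0.7667 L/s.
R = (PIP − Pplat)/V̇ = (21.4 − 16.0) / 0.7667 = 5.4/0.7667 = 7.043 cmH2O·s/L.
C = Vt/(Pplat − PEEP) = 550.0 / (16.0 − 7) = 550.0/9.0 = 61.111 mL/cmH2O.
τ = R × C = 7.043 × 0.06111 L/cmH2O = 0.4304 s.
t = −τ·ln(1 − 0.97) = −0.4304·ln(0.03) = 1.509 s.

1.51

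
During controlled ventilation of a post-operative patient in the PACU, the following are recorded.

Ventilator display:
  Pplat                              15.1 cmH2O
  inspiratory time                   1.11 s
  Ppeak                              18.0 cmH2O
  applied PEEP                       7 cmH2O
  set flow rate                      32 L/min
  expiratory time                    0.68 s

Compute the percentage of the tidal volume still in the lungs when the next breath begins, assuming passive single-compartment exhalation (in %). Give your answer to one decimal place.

Flow: 32 L/min ÷ 60 = 0.5333 L/s.
Vt = flow × Ti = 0.5333 L/s × 1.11 s × 1000 mL/L = 591.96 mL.
R = (PIP − Pplat)/V̇ = (18.0 − 15.1) / 0.5333 = 2.9/0.5333 = 5.438 cmH2O·s/L.
C = Vt/(Pplat − PEEP) = 591.96 / (15.1 − 7) = 591.96/8.1 = 73.081 mL/cmH2O.
τ = R × C = 5.438 × 0.07308 L/cmH2O = 0.3974 s.
Fraction remaining at end-expiration = e^(−Te/τ) = e^(−0.68/0.3974) = 0.1807 → 18.07%.

18.1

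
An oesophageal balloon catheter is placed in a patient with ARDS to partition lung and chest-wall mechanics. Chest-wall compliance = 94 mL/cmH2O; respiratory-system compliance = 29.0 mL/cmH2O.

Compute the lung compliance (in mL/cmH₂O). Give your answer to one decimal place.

41.9

1/CL = 1/Crs − 1/Ccw.
1/CL = 1/29.0 − 1/94 = 0.02384.
CL = 41.946 mL/cmH2O.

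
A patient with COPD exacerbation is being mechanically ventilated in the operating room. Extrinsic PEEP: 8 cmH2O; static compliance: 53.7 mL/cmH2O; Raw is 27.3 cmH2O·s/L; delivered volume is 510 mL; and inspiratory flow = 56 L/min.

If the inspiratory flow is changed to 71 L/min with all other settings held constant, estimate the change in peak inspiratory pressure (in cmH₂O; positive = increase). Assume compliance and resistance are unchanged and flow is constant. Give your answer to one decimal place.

Flow: 56 L/min ÷ 60 = 0.9333 L/s.
New flow: 71 L/min ÷ 60 = 1.1833 L/s.
PIP = Vt/C + R·V̇ + PEEP (constant-flow equation of motion).
Only the resistive term changes: ΔPIP = R × ΔV̇ = 27.3 × (1.1833 − 0.9333) = 27.3 × 0.25 = 6.825 cmH2O.

6.8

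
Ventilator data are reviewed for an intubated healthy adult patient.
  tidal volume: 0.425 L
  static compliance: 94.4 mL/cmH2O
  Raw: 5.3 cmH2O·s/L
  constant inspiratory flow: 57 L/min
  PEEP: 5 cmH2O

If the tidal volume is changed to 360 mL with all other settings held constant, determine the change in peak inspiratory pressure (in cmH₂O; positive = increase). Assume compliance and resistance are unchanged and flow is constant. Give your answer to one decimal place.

-0.7

PIP = Vt/C + R·V̇ + PEEP (constant-flow equation of motion).
Only the elastic term changes: ΔPIP = ΔVt / C = (360 − 425) / 94.4 = -0.6886 cmH2O.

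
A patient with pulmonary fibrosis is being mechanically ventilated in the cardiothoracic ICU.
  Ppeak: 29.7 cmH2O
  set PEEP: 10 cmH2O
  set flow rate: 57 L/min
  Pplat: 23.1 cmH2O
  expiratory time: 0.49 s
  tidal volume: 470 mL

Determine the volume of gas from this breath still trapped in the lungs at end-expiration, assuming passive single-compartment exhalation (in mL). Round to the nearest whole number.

Flow: 57 L/min ÷ 60 = 0.95 L/s.
R = (PIP − Pplat)/V̇ = (29.7 − 23.1) / 0.95 = 6.6/0.95 = 6.947 cmH2O·s/L.
C = Vt/(Pplat − PEEP) = 470.0 / (23.1 − 10) = 470.0/13.1 = 35.878 mL/cmH2O.
τ = R × C = 6.947 × 0.03588 L/cmH2O = 0.2493 s.
Fraction remaining = e^(−Te/τ) = e^(−0.49/0.2493) = 0.1401.
Trapped volume = 470.0 × 0.1401 = 65.847 mL.

66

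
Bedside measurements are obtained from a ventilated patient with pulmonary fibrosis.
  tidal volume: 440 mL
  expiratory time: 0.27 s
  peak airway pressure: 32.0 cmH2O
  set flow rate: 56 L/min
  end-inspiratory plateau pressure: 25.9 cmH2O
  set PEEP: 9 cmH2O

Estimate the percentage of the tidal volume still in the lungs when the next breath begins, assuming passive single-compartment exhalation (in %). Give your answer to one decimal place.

20.5

Flow: 56 L/min ÷ 60 = 0.9333 L/s.
R = (PIP − Pplat)/V̇ = (32.0 − 25.9) / 0.9333 = 6.1/0.9333 = 6.536 cmH2O·s/L.
C = Vt/(Pplat − PEEP) = 440.0 / (25.9 − 9) = 440.0/16.9 = 26.036 mL/cmH2O.
τ = R × C = 6.536 × 0.02604 L/cmH2O = 0.1702 s.
Fraction remaining at end-expiration = e^(−Te/τ) = e^(−0.27/0.1702) = 0.2047 → 20.47%.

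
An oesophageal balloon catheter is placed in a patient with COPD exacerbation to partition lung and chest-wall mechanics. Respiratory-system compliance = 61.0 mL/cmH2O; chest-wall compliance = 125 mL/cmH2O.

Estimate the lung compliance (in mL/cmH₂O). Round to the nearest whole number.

1/CL = 1/Crs − 1/Ccw.
1/CL = 1/61.0 − 1/125 = 0.008393.
CL = 119.15 mL/cmH2O.

119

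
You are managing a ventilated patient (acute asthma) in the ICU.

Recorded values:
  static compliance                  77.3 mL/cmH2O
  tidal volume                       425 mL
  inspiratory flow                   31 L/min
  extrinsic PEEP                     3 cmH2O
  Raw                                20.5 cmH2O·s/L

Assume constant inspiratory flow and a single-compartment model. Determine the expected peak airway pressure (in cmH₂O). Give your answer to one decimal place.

19.1

Flow: 31 L/min ÷ 60 = 0.5167 L/s.
Equation of motion (constant flow): PIP = Vt/C + R·V̇ + PEEP.
PIP = 425/77.3 + 20.5×0.5167 + 3 = 5.498 + 10.592 + 3 = 19.09 cmH2O.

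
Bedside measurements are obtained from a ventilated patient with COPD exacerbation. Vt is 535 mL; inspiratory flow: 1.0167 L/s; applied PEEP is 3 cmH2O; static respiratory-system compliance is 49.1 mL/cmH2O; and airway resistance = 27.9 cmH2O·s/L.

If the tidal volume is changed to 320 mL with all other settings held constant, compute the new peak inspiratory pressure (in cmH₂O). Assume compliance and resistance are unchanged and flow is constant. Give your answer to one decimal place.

37.9

PIP = Vt/C + R·V̇ + PEEP (constant-flow equation of motion).
Only the elastic term changes: ΔPIP = ΔVt / C = (320 − 535) / 49.1 = -4.379 cmH2O.
Original PIP = 535/49.1 + 27.9×1.0167 + 3 = 42.262 cmH2O; new PIP = 42.262 + (-4.379) = 37.883 cmH2O.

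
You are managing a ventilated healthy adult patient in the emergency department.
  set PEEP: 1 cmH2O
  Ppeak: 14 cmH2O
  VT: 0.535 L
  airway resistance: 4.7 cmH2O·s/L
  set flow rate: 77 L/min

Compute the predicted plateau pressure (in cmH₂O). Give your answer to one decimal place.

8.0

Flow: 77 L/min ÷ 60 = 1.2833 L/s.
Pplat = PIP − Raw × flow = 14 − 4.7 × 1.2833 = 14 − 6.032 = 7.968 cmH2O.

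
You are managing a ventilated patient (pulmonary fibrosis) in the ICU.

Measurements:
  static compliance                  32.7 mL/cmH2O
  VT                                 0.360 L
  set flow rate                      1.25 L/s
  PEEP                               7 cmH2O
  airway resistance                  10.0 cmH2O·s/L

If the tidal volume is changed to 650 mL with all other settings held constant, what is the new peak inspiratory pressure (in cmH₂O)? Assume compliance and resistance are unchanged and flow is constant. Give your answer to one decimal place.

39.4

PIP = Vt/C + R·V̇ + PEEP (constant-flow equation of motion).
Only the elastic term changes: ΔPIP = ΔVt / C = (650 − 360) / 32.7 = 8.869 cmH2O.
Original PIP = 360/32.7 + 10.0×1.25 + 7 = 30.509 cmH2O; new PIP = 30.509 + (8.869) = 39.378 cmH2O.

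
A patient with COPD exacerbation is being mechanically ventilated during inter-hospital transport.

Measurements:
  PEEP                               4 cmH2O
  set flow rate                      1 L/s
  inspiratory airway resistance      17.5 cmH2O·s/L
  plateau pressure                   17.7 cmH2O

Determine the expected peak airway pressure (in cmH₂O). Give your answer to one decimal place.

PIP = Pplat + Raw × flow = 17.7 + 17.5 × 1 = 17.7 + 17.5 = 35.2 cmH2O.

35.2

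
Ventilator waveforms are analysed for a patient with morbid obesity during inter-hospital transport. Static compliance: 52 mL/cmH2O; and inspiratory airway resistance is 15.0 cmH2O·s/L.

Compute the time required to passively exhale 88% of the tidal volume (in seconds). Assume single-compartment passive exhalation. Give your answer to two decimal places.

1.65

τ = R × C = 15.0 × 52 mL/cmH2O = 15.0 × 0.052 L/cmH2O = 0.78 s.
Exhaled fraction f = 1 − e^(−t/τ) → t = −τ·ln(1 − f) = −0.78·ln(0.12) = 1.654 s.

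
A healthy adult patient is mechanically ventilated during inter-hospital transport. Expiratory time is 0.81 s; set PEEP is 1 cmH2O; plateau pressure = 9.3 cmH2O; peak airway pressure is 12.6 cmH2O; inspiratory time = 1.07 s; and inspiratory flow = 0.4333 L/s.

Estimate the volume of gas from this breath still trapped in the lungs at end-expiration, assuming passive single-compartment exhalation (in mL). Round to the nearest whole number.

69

Vt = flow × Ti = 0.4333 L/s × 1.07 s × 1000 mL/L = 463.63 mL.
R = (PIP − Pplat)/V̇ = (12.6 − 9.3) / 0.4333 = 3.3/0.4333 = 7.616 cmH2O·s/L.
C = Vt/(Pplat − PEEP) = 463.63 / (9.3 − 1) = 463.63/8.3 = 55.859 mL/cmH2O.
τ = R × C = 7.616 × 0.05586 L/cmH2O = 0.4254 s.
Fraction remaining = e^(−Te/τ) = e^(−0.81/0.4254) = 0.149.
Trapped volume = 463.63 × 0.149 = 69.081 mL.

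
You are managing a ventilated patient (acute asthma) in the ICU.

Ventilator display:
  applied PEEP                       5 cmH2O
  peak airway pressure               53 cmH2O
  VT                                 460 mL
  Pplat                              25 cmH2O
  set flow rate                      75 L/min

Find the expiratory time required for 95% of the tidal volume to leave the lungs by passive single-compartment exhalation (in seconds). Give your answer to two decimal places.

1.54

Flow: 75 L/min ÷ 60 = 1.25 L/s.
R = (PIP − Pplat)/V̇ = (53 − 25) / 1.25 = 28.0/1.25 = 22.4 cmH2O·s/L.
C = Vt/(Pplat − PEEP) = 460.0 / (25 − 5) = 460.0/20.0 = 23.0 mL/cmH2O.
τ = R × C = 22.4 × 0.023 L/cmH2O = 0.5152 s.
t = −τ·ln(1 − 0.95) = −0.5152·ln(0.05) = 1.543 s.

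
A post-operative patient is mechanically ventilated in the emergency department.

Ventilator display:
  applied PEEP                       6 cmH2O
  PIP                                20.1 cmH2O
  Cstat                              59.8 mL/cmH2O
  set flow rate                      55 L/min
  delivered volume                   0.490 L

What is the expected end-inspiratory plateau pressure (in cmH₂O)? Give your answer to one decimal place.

Pplat = PEEP + Vt / Cstat = 6 + 490 / 59.8 = 6 + 8.194 = 14.194 cmH2O.

14.2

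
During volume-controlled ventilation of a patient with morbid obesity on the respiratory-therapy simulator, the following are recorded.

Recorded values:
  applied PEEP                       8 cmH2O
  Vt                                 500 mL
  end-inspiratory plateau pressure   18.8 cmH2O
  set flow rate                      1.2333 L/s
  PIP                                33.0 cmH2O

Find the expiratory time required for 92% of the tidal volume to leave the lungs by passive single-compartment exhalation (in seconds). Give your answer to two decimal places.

R = (PIP − Pplat)/V̇ = (33.0 − 18.8) / 1.2333 = 14.2/1.2333 = 11.514 cmH2O·s/L.
C = Vt/(Pplat − PEEP) = 500.0 / (18.8 − 8) = 500.0/10.8 = 46.296 mL/cmH2O.
τ = R × C = 11.514 × 0.0463 L/cmH2O = 0.5331 s.
t = −τ·ln(1 − 0.92) = −0.5331·ln(0.08) = 1.346 s.

1.35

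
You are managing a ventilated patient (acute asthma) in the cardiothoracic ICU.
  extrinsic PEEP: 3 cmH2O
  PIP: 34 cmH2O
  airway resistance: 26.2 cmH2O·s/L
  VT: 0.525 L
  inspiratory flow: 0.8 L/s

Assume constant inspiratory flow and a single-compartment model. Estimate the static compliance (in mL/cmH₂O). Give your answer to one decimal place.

Equation of motion (constant flow): PIP = Vt/C + R·V̇ + PEEP.
Vt/C = PIP − R·V̇ − PEEP = 34 − 26.2×0.8 − 3 = 34 − 20.96 − 3 = 10.04 cmH2O.
C = Vt / 10.04 = 525 / 10.04 = 52.291 mL/cmH2O.

52.3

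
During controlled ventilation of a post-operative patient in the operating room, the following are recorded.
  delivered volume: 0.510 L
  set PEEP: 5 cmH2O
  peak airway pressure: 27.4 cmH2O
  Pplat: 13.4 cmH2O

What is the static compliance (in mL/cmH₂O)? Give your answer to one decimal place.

Cstat = Vt / (Pplat − PEEP) = 510 / (13.4 − 5) = 510 / 8.4 = 60.714 mL/cmH2O.

60.7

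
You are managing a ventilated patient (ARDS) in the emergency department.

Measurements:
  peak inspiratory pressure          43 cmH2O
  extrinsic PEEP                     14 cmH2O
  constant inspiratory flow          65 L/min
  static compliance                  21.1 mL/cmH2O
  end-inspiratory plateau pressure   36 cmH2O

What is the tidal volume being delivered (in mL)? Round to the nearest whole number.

Vt = Cstat × (Pplat − PEEP) = 21.1 × (36 − 14) = 21.1 × 22.0 = 464.2 mL.

464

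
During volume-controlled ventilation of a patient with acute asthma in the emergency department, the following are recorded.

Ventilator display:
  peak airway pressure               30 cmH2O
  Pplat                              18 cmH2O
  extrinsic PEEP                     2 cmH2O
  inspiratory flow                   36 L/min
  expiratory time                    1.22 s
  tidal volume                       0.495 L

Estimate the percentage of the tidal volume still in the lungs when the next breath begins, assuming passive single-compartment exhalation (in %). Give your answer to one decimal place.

13.9

Flow: 36 L/min ÷ 60 = 0.6 L/s.
R = (PIP − Pplat)/V̇ = (30 − 18) / 0.6 = 12.0/0.6 = 20.0 cmH2O·s/L.
C = Vt/(Pplat − PEEP) = 495.0 / (18 − 2) = 495.0/16.0 = 30.938 mL/cmH2O.
τ = R × C = 20.0 × 0.03094 L/cmH2O = 0.6188 s.
Fraction remaining at end-expiration = e^(−Te/τ) = e^(−1.22/0.6188) = 0.1392 → 13.92%.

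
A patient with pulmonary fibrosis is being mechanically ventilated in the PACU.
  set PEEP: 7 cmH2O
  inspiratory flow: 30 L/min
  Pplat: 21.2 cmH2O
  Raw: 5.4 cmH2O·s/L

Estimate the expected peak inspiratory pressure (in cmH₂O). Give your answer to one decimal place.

23.9

Flow: 30 L/min ÷ 60 = 0.5 L/s.
PIP = Pplat + Raw × flow = 21.2 + 5.4 × 0.5 = 21.2 + 2.7 = 23.9 cmH2O.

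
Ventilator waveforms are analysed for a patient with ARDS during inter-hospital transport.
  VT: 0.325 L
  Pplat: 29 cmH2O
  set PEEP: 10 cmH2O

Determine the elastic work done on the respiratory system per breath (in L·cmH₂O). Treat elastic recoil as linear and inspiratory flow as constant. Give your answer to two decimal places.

3.09

Elastic work ≈ ½ × (Pplat − PEEP) × Vt = 0.5 × (29 − 10) × 0.325 L = 0.5 × 19.0 × 0.325 = 3.088 L·cmH2O.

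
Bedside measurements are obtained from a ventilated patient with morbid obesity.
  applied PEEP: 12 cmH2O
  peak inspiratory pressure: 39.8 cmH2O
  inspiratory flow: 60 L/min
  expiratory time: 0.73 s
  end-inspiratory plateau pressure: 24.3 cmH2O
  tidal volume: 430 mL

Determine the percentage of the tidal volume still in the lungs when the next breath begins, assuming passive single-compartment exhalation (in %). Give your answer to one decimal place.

26.0

Flow: 60 L/min ÷ 60 = 1 L/s.
R = (PIP − Pplat)/V̇ = (39.8 − 24.3) / 1 = 15.5/1 = 15.5 cmH2O·s/L.
C = Vt/(Pplat − PEEP) = 430.0 / (24.3 − 12) = 430.0/12.3 = 34.959 mL/cmH2O.
τ = R × C = 15.5 × 0.03496 L/cmH2O = 0.5419 s.
Fraction remaining at end-expiration = e^(−Te/τ) = e^(−0.73/0.5419) = 0.26 → 26.0%.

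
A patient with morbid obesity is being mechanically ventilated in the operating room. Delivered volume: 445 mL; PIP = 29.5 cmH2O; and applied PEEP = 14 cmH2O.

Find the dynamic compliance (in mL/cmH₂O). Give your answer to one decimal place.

28.7

Dynamic compliance = Vt / (PIP − PEEP) = 445 / (29.5 − 14) = 445 / 15.5 = 28.71 mL/cmH2O.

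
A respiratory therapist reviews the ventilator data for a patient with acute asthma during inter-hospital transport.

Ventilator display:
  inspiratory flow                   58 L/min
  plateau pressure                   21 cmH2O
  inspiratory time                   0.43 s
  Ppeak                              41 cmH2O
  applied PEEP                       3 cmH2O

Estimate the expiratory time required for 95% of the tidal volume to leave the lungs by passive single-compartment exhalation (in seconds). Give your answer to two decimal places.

Flow: 58 L/min ÷ 60 = 0.9667 L/s.
Vt = flow × Ti = 0.9667 L/s × 0.43 s × 1000 mL/L = 415.68 mL.
R = (PIP − Pplat)/V̇ = (41 − 21) / 0.9667 = 20.0/0.9667 = 20.689 cmH2O·s/L.
C = Vt/(Pplat − PEEP) = 415.68 / (21 − 3) = 415.68/18.0 = 23.093 mL/cmH2O.
τ = R × C = 20.689 × 0.02309 L/cmH2O = 0.4777 s.
t = −τ·ln(1 − 0.95) = −0.4777·ln(0.05) = 1.431 s.

1.43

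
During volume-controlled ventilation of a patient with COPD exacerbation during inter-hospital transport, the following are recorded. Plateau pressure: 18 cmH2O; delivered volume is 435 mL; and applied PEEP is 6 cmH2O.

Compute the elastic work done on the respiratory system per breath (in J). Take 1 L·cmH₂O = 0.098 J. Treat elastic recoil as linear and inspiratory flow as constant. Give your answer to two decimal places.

0.26

Elastic work ≈ ½ × (Pplat − PEEP) × Vt = 0.5 × (18 − 6) × 0.435 L = 0.5 × 12.0 × 0.435 = 2.61 L·cmH2O.
× 0.098 J/(L·cmH2O) → 0.2558 J.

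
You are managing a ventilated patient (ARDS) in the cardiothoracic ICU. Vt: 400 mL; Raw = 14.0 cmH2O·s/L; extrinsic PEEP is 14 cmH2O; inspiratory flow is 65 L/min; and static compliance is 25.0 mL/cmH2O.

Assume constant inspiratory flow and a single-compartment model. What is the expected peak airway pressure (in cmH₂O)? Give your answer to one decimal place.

Flow: 65 L/min ÷ 60 = 1.0833 L/s.
Equation of motion (constant flow): PIP = Vt/C + R·V̇ + PEEP.
PIP = 400/25.0 + 14.0×1.0833 + 14 = 16.0 + 15.166 + 14 = 45.166 cmH2O.

45.2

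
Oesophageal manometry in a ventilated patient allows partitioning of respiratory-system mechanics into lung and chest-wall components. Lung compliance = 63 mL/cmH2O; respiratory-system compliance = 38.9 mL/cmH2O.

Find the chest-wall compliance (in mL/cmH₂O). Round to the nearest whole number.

102

1/Ccw = 1/Crs − 1/CL.
1/Ccw = 1/38.9 − 1/63 = 0.009834.
Ccw = 101.69 mL/cmH2O.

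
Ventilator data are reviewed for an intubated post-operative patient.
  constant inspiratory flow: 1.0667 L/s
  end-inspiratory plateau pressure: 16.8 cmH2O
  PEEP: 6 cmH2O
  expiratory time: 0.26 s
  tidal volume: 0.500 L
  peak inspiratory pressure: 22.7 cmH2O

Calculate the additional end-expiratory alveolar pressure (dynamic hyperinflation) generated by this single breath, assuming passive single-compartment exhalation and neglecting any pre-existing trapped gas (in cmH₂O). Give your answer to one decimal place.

3.9

R = (PIP − Pplat)/V̇ = (22.7 − 16.8) / 1.0667 = 5.9/1.0667 = 5.531 cmH2O·s/L.
C = Vt/(Pplat − PEEP) = 500.0 / (16.8 − 6) = 500.0/10.8 = 46.296 mL/cmH2O.
τ = R × C = 5.531 × 0.0463 L/cmH2O = 0.2561 s.
Fraction remaining = e^(−Te/τ) = e^(−0.26/0.2561) = 0.3623; trapped volume = 500.0 × 0.3623 = 181.15 mL.
Additional alveolar pressure from trapping ≈ V_trapped / C = 181.15 / 46.296 = 3.913 cmH2O.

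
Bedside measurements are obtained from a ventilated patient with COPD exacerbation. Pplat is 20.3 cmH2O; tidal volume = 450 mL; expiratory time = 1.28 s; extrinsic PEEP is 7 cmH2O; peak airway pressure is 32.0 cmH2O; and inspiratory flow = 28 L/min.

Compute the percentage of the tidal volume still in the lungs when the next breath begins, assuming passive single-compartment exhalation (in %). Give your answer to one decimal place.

22.1

Flow: 28 L/min ÷ 60 = 0.4667 L/s.
R = (PIP − Pplat)/V̇ = (32.0 − 20.3) / 0.4667 = 11.7/0.4667 = 25.07 cmH2O·s/L.
C = Vt/(Pplat − PEEP) = 450.0 / (20.3 − 7) = 450.0/13.3 = 33.835 mL/cmH2O.
τ = R × C = 25.07 × 0.03384 L/cmH2O = 0.8484 s.
Fraction remaining at end-expiration = e^(−Te/τ) = e^(−1.28/0.8484) = 0.2212 → 22.12%.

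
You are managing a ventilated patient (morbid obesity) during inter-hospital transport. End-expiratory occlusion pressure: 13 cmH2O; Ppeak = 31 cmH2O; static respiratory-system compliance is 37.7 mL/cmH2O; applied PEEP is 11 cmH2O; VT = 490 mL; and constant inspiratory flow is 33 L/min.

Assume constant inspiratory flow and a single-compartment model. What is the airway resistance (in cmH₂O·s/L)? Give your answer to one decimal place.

Flow: 33 L/min ÷ 60 = 0.55 L/s.
Total PEEP = 13 cmH2O (set 11 + intrinsic 2); this is the baseline alveolar pressure.
Equation of motion (constant flow): PIP = Vt/C + R·V̇ + PEEP.
R·V̇ = PIP − Vt/C − PEEP = 31 − 490/37.7 − 13 = 31 − 12.997 − 13 = 5.003 cmH2O.
R = 5.003 / 0.55 = 9.096 cmH2O·s/L.

9.1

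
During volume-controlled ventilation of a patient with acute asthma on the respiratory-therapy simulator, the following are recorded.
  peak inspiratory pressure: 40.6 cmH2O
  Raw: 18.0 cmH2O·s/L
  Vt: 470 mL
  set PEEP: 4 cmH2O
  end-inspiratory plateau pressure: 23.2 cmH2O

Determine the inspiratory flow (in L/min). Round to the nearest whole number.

58

flow = (PIP − Pplat) / Raw = (40.6 − 23.2) / 18.0 = 0.9667 L/s × 60 = 58.002 L/min.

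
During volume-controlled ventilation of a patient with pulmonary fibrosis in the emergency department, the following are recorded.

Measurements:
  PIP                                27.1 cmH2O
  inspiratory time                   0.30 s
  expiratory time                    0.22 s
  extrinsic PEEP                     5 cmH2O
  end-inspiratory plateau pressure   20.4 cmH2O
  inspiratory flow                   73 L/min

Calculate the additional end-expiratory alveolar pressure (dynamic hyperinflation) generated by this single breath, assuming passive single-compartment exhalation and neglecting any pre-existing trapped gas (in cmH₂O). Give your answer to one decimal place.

2.9

Flow: 73 L/min ÷ 60 = 1.2167 L/s.
Vt = flow × Ti = 1.2167 L/s × 0.30 s × 1000 mL/L = 365.01 mL.
R = (PIP − Pplat)/V̇ = (27.1 − 20.4) / 1.2167 = 6.7/1.2167 = 5.507 cmH2O·s/L.
C = Vt/(Pplat − PEEP) = 365.01 / (20.4 − 5) = 365.01/15.4 = 23.702 mL/cmH2O.
τ = R × C = 5.507 × 0.0237 L/cmH2O = 0.1305 s.
Fraction remaining = e^(−Te/τ) = e^(−0.22/0.1305) = 0.1853; trapped volume = 365.01 × 0.1853 = 67.636 mL.
Additional alveolar pressure from trapping ≈ V_trapped / C = 67.636 / 23.702 = 2.854 cmH2O.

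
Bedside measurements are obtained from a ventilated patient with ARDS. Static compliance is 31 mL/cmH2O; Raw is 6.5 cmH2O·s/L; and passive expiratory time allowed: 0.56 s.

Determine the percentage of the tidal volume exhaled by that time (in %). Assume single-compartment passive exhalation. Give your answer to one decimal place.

93.8

τ = R × C = 6.5 × 31 mL/cmH2O = 6.5 × 0.031 L/cmH2O = 0.2015 s.
Passive exhalation: V(t)/V₀ = e^(−t/τ) = e^(−0.56/0.2015) = 0.06209.
Fraction exhaled = 1 − 0.06209 = 0.9379 → 93.79%.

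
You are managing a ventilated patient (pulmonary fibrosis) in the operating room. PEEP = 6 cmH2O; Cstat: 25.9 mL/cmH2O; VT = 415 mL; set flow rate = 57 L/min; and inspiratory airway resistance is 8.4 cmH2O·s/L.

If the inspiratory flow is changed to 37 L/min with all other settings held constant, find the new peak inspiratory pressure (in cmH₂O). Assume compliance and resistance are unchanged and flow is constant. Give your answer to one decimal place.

27.2

Flow: 57 L/min ÷ 60 = 0.95 L/s.
New flow: 37 L/min ÷ 60 = 0.6167 L/s.
PIP = Vt/C + R·V̇ + PEEP (constant-flow equation of motion).
Only the resistive term changes: ΔPIP = R × ΔV̇ = 8.4 × (0.6167 − 0.95) = 8.4 × -0.3333 = -2.8 cmH2O.
Original PIP = 415/25.9 + 8.4×0.95 + 6 = 30.003 cmH2O; new PIP = 30.003 + (-2.8) = 27.203 cmH2O.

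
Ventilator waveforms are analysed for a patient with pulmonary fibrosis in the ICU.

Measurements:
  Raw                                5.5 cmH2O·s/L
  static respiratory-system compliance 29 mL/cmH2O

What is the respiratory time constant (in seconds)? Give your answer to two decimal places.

0.16

τ = R × C = 5.5 × 29 mL/cmH2O = 5.5 × 0.029 L/cmH2O = 0.1595 s.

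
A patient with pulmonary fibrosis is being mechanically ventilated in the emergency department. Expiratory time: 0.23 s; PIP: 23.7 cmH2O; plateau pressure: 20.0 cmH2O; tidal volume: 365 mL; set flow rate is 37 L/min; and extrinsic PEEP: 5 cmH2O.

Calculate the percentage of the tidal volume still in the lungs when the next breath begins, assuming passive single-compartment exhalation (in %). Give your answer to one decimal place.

Flow: 37 L/min ÷ 60 = 0.6167 L/s.
R = (PIP − Pplat)/V̇ = (23.7 − 20.0) / 0.6167 = 3.7/0.6167 = 6.0 cmH2O·s/L.
C = Vt/(Pplat − PEEP) = 365.0 / (20.0 − 5) = 365.0/15.0 = 24.333 mL/cmH2O.
τ = R × C = 6.0 × 0.02433 L/cmH2O = 0.146 s.
Fraction remaining at end-expiration = e^(−Te/τ) = e^(−0.23/0.146) = 0.2069 → 20.69%.

20.7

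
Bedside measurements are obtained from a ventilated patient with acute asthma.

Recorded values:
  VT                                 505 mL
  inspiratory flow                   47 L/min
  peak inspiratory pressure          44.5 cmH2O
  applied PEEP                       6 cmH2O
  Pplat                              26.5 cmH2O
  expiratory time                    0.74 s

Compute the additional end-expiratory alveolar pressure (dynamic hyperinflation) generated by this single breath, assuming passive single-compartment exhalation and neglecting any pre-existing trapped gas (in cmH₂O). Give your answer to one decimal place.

5.5

Flow: 47 L/min ÷ 60 = 0.7833 L/s.
R = (PIP − Pplat)/V̇ = (44.5 − 26.5) / 0.7833 = 18.0/0.7833 = 22.98 cmH2O·s/L.
C = Vt/(Pplat − PEEP) = 505.0 / (26.5 − 6) = 505.0/20.5 = 24.634 mL/cmH2O.
τ = R × C = 22.98 × 0.02463 L/cmH2O = 0.566 s.
Fraction remaining = e^(−Te/τ) = e^(−0.74/0.566) = 0.2705; trapped volume = 505.0 × 0.2705 = 136.6 mL.
Additional alveolar pressure from trapping ≈ V_trapped / C = 136.6 / 24.634 = 5.545 cmH2O.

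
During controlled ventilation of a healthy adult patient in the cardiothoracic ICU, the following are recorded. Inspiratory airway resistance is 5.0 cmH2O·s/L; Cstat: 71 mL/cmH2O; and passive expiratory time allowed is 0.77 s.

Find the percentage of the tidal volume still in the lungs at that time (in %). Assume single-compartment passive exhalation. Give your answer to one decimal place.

τ = R × C = 5.0 × 71 mL/cmH2O = 5.0 × 0.071 L/cmH2O = 0.355 s.
Passive exhalation: V(t)/V₀ = e^(−t/τ) = e^(−0.77/0.355) = 0.1143.
Fraction remaining = 0.1143 → 11.43%.

11.4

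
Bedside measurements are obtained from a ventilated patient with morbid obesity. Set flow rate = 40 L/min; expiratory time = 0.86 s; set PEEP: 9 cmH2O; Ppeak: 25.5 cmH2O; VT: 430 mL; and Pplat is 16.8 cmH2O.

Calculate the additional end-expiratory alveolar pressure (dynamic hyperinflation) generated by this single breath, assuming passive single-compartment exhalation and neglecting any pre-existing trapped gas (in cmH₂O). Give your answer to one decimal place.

2.4

Flow: 40 L/min ÷ 60 = 0.6667 L/s.
R = (PIP − Pplat)/V̇ = (25.5 − 16.8) / 0.6667 = 8.7/0.6667 = 13.049 cmH2O·s/L.
C = Vt/(Pplat − PEEP) = 430.0 / (16.8 − 9) = 430.0/7.8 = 55.128 mL/cmH2O.
τ = R × C = 13.049 × 0.05513 L/cmH2O = 0.7194 s.
Fraction remaining = e^(−Te/τ) = e^(−0.86/0.7194) = 0.3026; trapped volume = 430.0 × 0.3026 = 130.12 mL.
Additional alveolar pressure from trapping ≈ V_trapped / C = 130.12 / 55.128 = 2.36 cmH2O.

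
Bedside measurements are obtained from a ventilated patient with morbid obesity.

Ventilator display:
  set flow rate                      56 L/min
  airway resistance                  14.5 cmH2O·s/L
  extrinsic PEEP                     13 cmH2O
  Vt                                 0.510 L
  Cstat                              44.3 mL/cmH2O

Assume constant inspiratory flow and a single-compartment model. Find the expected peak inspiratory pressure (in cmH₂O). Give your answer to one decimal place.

Flow: 56 L/min ÷ 60 = 0.9333 L/s.
Equation of motion (constant flow): PIP = Vt/C + R·V̇ + PEEP.
PIP = 510/44.3 + 14.5×0.9333 + 13 = 11.512 + 13.533 + 13 = 38.045 cmH2O.

38.0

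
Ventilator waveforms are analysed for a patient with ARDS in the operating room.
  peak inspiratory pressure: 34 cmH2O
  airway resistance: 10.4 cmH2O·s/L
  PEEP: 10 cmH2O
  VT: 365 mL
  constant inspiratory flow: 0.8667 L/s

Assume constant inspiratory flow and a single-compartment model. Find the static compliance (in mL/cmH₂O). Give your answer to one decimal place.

24.4

Equation of motion (constant flow): PIP = Vt/C + R·V̇ + PEEP.
Vt/C = PIP − R·V̇ − PEEP = 34 − 10.4×0.8667 − 10 = 34 − 9.014 − 10 = 14.986 cmH2O.
C = Vt / 14.986 = 365 / 14.986 = 24.356 mL/cmH2O.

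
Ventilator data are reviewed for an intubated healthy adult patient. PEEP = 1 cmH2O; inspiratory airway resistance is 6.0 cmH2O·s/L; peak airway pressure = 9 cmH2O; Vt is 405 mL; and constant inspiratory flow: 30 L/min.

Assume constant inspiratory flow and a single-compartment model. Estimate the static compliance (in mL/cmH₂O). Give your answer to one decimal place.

81.0

Flow: 30 L/min ÷ 60 = 0.5 L/s.
Equation of motion (constant flow): PIP = Vt/C + R·V̇ + PEEP.
Vt/C = PIP − R·V̇ − PEEP = 9 − 6.0×0.5 − 1 = 9 − 3.0 − 1 = 5.0 cmH2O.
C = Vt / 5.0 = 405 / 5.0 = 81.0 mL/cmH2O.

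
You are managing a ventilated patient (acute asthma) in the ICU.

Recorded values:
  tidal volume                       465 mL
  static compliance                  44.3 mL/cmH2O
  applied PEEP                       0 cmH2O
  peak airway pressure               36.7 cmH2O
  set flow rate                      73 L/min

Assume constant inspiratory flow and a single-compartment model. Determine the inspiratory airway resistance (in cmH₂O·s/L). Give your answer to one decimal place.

21.5

Flow: 73 L/min ÷ 60 = 1.2167 L/s.
Equation of motion (constant flow): PIP = Vt/C + R·V̇ + PEEP.
R·V̇ = PIP − Vt/C − PEEP = 36.7 − 465/44.3 − 0 = 36.7 − 10.497 − 0 = 26.203 cmH2O.
R = 26.203 / 1.2167 = 21.536 cmH2O·s/L.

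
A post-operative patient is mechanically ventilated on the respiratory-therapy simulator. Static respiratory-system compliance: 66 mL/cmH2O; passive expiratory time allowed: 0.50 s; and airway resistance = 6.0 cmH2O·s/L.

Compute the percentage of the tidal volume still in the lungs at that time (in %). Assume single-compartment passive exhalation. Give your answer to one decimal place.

28.3

τ = R × C = 6.0 × 66 mL/cmH2O = 6.0 × 0.066 L/cmH2O = 0.396 s.
Passive exhalation: V(t)/V₀ = e^(−t/τ) = e^(−0.50/0.396) = 0.2829.
Fraction remaining = 0.2829 → 28.29%.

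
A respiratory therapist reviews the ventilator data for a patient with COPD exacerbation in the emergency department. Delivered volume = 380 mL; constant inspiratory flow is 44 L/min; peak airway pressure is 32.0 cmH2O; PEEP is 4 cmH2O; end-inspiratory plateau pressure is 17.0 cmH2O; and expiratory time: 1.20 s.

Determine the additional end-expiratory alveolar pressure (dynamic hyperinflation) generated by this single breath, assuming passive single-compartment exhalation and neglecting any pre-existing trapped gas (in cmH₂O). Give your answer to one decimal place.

Flow: 44 L/min ÷ 60 = 0.7333 L/s.
R = (PIP − Pplat)/V̇ = (32.0 − 17.0) / 0.7333 = 15.0/0.7333 = 20.455 cmH2O·s/L.
C = Vt/(Pplat − PEEP) = 380.0 / (17.0 − 4) = 380.0/13.0 = 29.231 mL/cmH2O.
τ = R × C = 20.455 × 0.02923 L/cmH2O = 0.5979 s.
Fraction remaining = e^(−Te/τ) = e^(−1.20/0.5979) = 0.1344; trapped volume = 380.0 × 0.1344 = 51.072 mL.
Additional alveolar pressure from trapping ≈ V_trapped / C = 51.072 / 29.231 = 1.747 cmH2O.

1.7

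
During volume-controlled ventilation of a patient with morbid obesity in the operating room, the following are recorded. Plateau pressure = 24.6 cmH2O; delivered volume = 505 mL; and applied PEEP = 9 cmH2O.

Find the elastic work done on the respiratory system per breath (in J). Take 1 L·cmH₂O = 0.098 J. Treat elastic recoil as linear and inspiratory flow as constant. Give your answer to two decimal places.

0.39

Elastic work ≈ ½ × (Pplat − PEEP) × Vt = 0.5 × (24.6 − 9) × 0.505 L = 0.5 × 15.6 × 0.505 = 3.939 L·cmH2O.
× 0.098 J/(L·cmH2O) → 0.386 J.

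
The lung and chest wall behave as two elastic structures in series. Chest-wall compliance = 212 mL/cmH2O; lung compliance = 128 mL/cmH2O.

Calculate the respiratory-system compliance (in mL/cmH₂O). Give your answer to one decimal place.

Lung and chest wall are elastances in series: 1/Crs = 1/CL + 1/Ccw.
1/Crs = 1/128 + 1/212 = 0.01253.
Crs = 79.808 mL/cmH2O.

79.8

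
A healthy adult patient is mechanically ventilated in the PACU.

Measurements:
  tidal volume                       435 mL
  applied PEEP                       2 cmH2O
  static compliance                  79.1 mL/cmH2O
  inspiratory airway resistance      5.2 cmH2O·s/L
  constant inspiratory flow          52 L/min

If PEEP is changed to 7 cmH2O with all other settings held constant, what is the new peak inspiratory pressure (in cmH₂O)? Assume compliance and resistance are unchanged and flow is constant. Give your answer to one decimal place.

Flow: 52 L/min ÷ 60 = 0.8667 L/s.
PIP = Vt/C + R·V̇ + PEEP (constant-flow equation of motion).
Only the baseline term changes: ΔPIP = ΔPEEP = 7 − 2 = 5.0 cmH2O.
Original PIP = 435/79.1 + 5.2×0.8667 + 2 = 12.006 cmH2O; new PIP = 12.006 + (5.0) = 17.006 cmH2O.

17.0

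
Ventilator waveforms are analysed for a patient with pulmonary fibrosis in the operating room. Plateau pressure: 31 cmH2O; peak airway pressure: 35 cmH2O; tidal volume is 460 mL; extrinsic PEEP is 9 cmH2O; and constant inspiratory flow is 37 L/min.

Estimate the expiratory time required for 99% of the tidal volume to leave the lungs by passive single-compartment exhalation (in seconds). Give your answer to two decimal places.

0.62

Flow: 37 L/min ÷ 60 = 0.6167 L/s.
R = (PIP − Pplat)/V̇ = (35 − 31) / 0.6167 = 4.0/0.6167 = 6.486 cmH2O·s/L.
C = Vt/(Pplat − PEEP) = 460.0 / (31 − 9) = 460.0/22.0 = 20.909 mL/cmH2O.
τ = R × C = 6.486 × 0.02091 L/cmH2O = 0.1356 s.
t = −τ·ln(1 − 0.99) = −0.1356·ln(0.01) = 0.6245 s.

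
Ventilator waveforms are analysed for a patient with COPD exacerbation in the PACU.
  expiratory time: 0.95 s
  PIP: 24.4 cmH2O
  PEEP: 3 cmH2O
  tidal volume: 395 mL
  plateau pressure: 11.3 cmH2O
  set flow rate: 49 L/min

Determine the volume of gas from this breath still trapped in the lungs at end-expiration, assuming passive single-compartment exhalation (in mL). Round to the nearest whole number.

Flow: 49 L/min ÷ 60 = 0.8167 L/s.
R = (PIP − Pplat)/V̇ = (24.4 − 11.3) / 0.8167 = 13.1/0.8167 = 16.04 cmH2O·s/L.
C = Vt/(Pplat − PEEP) = 395.0 / (11.3 − 3) = 395.0/8.3 = 47.59 mL/cmH2O.
τ = R × C = 16.04 × 0.04759 L/cmH2O = 0.7633 s.
Fraction remaining = e^(−Te/τ) = e^(−0.95/0.7633) = 0.2881.
Trapped volume = 395.0 × 0.2881 = 113.8 mL.

114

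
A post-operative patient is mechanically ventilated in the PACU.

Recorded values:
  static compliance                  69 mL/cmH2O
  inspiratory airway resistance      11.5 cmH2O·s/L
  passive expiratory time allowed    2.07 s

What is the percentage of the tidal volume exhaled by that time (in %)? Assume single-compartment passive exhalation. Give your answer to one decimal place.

92.6

τ = R × C = 11.5 × 69 mL/cmH2O = 11.5 × 0.069 L/cmH2O = 0.7935 s.
Passive exhalation: V(t)/V₀ = e^(−t/τ) = e^(−2.07/0.7935) = 0.07363.
Fraction exhaled = 1 − 0.07363 = 0.9264 → 92.64%.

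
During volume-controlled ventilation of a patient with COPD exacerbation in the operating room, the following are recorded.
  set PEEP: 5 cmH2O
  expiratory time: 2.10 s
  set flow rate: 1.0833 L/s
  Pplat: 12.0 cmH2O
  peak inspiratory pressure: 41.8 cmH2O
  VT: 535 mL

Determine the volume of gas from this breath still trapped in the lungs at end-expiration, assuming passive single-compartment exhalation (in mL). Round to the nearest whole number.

197

R = (PIP − Pplat)/V̇ = (41.8 − 12.0) / 1.0833 = 29.8/1.0833 = 27.509 cmH2O·s/L.
C = Vt/(Pplat − PEEP) = 535.0 / (12.0 − 5) = 535.0/7.0 = 76.429 mL/cmH2O.
τ = R × C = 27.509 × 0.07643 L/cmH2O = 2.103 s.
Fraction remaining = e^(−Te/τ) = e^(−2.10/2.103) = 0.3684.
Trapped volume = 535.0 × 0.3684 = 197.09 mL.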